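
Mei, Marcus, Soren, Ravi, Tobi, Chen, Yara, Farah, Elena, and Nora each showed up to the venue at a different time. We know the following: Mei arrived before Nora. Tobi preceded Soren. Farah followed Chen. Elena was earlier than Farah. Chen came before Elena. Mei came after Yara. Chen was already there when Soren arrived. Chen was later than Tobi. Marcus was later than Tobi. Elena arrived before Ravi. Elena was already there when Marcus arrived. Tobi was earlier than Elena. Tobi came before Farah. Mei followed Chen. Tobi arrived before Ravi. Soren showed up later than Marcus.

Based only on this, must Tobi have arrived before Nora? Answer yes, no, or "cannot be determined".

yes

Chain the constraints: Tobi → Chen → Mei → Nora. Each link is directly stated, so Tobi comes before Nora.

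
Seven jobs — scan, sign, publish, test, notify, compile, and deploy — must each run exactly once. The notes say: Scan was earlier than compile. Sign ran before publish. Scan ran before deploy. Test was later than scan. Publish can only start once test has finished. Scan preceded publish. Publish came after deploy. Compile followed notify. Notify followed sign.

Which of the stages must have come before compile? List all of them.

notify, scan, sign

Directly stated before compile: notify and scan.
Sign reaches compile via sign → notify → compile.
No chain forces test (or any of the others) ahead of compile.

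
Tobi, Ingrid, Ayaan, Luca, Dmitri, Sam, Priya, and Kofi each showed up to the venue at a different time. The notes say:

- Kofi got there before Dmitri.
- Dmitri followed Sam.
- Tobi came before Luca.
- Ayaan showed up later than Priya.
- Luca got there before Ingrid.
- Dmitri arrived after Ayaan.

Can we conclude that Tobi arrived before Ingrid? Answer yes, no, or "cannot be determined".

Chain the constraints: Tobi → Luca → Ingrid. Each link is directly stated, so Tobi comes before Ingrid.

yes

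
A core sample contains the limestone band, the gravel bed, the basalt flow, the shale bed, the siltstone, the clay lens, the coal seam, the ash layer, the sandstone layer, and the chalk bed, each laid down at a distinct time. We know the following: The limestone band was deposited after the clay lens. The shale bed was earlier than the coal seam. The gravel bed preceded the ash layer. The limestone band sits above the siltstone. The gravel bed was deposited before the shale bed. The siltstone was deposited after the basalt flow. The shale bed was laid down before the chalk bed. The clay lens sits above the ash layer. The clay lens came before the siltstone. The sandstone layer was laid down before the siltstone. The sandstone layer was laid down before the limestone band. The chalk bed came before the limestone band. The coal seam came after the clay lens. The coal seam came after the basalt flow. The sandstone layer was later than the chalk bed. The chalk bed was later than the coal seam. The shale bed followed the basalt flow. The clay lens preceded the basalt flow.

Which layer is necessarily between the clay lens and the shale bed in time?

Tracing the constraints gives the clay lens → the basalt flow → the shale bed, so the basalt flow sits after the clay lens and before the shale bed.
No other layer is forced both after the clay lens and before the shale bed.

the basalt flow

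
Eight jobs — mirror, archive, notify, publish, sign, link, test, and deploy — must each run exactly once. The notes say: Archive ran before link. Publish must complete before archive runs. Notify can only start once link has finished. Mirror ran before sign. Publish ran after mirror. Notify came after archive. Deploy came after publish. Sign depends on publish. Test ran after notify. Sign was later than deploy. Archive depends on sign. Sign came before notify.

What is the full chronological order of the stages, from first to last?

The constraints fix every adjacent pair, so only one ordering works:
mirror → publish → deploy → sign → archive → link → notify → test.

mirror, publish, deploy, sign, archive, link, notify, test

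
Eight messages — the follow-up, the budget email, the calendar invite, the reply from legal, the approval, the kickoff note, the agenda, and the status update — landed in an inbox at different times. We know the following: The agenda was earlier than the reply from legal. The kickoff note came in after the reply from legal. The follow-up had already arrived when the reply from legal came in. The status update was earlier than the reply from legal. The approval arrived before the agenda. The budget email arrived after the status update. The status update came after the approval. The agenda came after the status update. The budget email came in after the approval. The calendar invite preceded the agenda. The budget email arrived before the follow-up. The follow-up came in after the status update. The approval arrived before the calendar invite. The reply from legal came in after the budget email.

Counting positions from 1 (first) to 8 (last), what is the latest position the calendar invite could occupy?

The calendar invite must come before the agenda, the kickoff note, and the reply from legal — 3 messages forced after it.
Everything else can be placed before the calendar invite in some valid order, so the calendar invite can sit as late as position 8 − 3 = 5.

5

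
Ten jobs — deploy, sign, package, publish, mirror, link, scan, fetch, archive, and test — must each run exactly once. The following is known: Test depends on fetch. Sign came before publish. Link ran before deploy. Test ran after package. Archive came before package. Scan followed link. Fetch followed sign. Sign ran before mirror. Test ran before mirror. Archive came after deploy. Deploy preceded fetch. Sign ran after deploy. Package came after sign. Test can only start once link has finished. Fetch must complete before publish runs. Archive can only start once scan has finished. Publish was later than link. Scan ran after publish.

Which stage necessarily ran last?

Every other stage has a chain of constraints placing it before mirror, so mirror is last.

mirror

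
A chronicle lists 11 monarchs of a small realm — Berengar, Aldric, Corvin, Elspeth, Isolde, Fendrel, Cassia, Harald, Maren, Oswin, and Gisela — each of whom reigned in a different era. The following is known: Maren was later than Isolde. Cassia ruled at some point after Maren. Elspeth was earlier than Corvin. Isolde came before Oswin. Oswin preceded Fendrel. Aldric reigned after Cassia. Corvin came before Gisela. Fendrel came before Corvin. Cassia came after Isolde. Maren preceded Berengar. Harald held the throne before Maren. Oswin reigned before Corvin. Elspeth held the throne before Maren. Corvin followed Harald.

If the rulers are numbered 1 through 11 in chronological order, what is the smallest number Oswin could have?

2

Isolde must come before Oswin — 1 forced predecessor.
Nothing else is forced ahead of Oswin, so their earliest slot is position 1 + 1 = 2.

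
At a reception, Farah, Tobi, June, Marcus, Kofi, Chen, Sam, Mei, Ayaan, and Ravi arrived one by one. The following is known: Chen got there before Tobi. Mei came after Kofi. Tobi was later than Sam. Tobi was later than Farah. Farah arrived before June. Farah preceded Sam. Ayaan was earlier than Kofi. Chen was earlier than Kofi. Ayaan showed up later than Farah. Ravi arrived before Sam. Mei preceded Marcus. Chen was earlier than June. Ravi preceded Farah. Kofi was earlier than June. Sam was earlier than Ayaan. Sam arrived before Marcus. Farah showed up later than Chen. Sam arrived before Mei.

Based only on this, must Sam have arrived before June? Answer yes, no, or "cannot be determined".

Chain the constraints: Sam → Ayaan → Kofi → June. Each link is directly stated, so Sam comes before June.

yes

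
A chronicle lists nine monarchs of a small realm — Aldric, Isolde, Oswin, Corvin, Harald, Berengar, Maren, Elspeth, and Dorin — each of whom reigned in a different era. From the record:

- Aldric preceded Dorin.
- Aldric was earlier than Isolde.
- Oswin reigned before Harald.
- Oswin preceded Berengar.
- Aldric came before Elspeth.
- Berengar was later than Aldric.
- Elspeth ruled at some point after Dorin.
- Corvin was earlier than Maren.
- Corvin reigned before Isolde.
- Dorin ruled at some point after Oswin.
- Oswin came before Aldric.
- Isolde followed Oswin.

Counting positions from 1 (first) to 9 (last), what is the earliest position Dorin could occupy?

3

Aldric and Oswin must both come before Dorin — 2 forced predecessors.
Nothing else is forced ahead of Dorin, so their earliest slot is position 2 + 1 = 3.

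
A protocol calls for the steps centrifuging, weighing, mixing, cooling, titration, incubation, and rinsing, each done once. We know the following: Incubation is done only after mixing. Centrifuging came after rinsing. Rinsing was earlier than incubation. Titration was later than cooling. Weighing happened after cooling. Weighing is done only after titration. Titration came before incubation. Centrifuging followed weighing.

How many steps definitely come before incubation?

Directly stated before incubation: mixing, rinsing, and titration.
Cooling reaches incubation via cooling → titration → incubation.
No chain forces weighing (or any of the others) ahead of incubation.
That's cooling, mixing, rinsing, and titration — 4 in all.

4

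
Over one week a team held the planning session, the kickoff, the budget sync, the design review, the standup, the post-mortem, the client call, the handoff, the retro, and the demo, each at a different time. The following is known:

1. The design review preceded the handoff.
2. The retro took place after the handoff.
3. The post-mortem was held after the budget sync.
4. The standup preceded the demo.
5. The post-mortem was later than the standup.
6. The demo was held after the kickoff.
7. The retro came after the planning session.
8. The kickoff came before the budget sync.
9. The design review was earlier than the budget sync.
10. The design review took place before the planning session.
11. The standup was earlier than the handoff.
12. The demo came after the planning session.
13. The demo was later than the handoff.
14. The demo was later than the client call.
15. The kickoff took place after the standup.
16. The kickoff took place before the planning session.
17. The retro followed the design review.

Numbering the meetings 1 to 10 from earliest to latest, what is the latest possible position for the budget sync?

The budget sync must come before the post-mortem — 1 meeting forced after it.
Everything else can be placed before the budget sync in some valid order, so the budget sync can sit as late as position 10 − 1 = 9.

9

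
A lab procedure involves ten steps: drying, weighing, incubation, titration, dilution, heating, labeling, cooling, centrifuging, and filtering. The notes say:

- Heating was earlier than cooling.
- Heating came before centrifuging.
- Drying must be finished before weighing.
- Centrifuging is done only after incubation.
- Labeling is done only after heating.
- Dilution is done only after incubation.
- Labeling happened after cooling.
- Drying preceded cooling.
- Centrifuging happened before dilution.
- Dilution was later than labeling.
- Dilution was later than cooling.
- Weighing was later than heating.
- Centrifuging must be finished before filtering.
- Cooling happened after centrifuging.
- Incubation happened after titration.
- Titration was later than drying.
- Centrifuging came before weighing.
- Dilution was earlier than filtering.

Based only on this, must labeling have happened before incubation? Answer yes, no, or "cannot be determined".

Tracing the constraints gives incubation → centrifuging → cooling → labeling, so incubation must come before labeling.
That means labeling cannot be before incubation.

no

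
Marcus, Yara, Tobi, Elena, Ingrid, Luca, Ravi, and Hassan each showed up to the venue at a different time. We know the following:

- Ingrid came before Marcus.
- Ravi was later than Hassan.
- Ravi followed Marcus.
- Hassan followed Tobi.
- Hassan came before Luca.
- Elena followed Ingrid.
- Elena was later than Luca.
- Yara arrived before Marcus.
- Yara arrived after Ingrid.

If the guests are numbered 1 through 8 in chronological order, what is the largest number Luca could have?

Luca must come before Elena — 1 guest forced after them.
Everything else can be placed before Luca in some valid order, so Luca can sit as late as position 8 − 1 = 7.

7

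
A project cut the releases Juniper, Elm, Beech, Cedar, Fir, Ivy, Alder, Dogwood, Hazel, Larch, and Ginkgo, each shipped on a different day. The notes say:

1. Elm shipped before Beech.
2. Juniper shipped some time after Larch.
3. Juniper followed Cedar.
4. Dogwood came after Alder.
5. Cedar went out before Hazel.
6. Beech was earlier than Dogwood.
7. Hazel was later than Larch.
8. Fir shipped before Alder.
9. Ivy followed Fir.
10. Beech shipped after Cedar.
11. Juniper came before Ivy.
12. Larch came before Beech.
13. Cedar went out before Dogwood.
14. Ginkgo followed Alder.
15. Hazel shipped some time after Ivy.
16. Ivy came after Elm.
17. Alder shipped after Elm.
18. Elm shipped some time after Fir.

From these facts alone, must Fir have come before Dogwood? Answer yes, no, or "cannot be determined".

yes

Chain the constraints: Fir → Alder → Dogwood. Each link is directly stated, so Fir comes before Dogwood.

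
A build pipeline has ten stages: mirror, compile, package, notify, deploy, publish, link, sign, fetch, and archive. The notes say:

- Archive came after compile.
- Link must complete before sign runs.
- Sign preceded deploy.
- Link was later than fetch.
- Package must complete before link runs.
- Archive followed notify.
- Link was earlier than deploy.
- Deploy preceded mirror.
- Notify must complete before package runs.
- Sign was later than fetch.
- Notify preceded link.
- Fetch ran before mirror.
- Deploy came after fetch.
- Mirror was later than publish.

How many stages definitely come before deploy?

Directly stated before deploy: fetch, link, and sign.
Notify reaches deploy via notify → link → deploy.
Package reaches deploy via package → link → deploy.
No chain forces archive (or any of the others) ahead of deploy.
That's fetch, link, notify, package, and sign — 5 in all.

5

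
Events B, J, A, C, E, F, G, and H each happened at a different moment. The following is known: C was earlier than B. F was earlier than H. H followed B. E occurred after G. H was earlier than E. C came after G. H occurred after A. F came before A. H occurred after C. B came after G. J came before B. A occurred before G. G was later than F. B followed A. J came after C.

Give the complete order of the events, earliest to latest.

The constraints fix every adjacent pair, so only one ordering works:
F → A → G → C → J → B → H → E.

F, A, G, C, J, B, H, E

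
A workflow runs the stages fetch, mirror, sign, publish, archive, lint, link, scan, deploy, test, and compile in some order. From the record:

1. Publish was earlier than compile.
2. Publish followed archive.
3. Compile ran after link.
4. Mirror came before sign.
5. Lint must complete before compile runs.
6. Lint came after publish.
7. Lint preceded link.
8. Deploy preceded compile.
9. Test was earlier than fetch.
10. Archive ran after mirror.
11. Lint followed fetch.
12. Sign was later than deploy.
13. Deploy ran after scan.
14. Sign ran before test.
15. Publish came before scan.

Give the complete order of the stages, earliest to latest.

mirror, archive, publish, scan, deploy, sign, test, fetch, lint, link, compile

The constraints fix every adjacent pair, so only one ordering works:
mirror → archive → publish → scan → deploy → sign → test → fetch → lint → link → compile.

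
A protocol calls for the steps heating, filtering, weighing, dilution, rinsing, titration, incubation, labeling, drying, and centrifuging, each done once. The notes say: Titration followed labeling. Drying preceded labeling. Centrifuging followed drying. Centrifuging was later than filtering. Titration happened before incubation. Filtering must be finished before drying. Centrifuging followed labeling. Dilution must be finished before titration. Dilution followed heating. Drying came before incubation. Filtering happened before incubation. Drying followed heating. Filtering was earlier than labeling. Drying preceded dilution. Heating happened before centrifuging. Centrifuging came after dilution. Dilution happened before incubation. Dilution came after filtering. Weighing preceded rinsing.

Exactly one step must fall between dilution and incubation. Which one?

Tracing the constraints gives dilution → titration → incubation, so titration sits after dilution and before incubation.
No other step is forced both after dilution and before incubation.

titration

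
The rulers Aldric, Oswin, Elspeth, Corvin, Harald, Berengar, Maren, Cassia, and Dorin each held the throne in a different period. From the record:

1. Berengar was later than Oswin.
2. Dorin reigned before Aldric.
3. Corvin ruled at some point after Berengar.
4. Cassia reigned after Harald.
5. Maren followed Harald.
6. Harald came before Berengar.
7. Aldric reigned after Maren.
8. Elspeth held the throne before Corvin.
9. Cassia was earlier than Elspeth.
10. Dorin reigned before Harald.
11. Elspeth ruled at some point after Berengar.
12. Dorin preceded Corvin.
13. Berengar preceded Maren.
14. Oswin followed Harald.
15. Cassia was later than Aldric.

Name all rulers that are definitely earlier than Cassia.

Directly stated before Cassia: Aldric and Harald.
Berengar reaches Cassia via Berengar → Maren → Aldric → Cassia.
Dorin reaches Cassia via Dorin → Harald → Cassia.
Maren reaches Cassia via Maren → Aldric → Cassia.
Likewise Oswin reaches Cassia by chaining the stated constraints.
No chain forces Corvin (or any of the others) ahead of Cassia.

Aldric, Berengar, Dorin, Harald, Maren, Oswin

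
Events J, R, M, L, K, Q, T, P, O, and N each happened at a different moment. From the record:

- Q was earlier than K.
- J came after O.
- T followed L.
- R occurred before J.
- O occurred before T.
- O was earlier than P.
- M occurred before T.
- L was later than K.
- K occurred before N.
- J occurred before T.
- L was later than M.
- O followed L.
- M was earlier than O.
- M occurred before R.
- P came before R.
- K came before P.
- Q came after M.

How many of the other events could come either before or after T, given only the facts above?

Forced before T: J, K, L, M, O, P, Q, and R.
That leaves N with no forced order relative to T — 1.

1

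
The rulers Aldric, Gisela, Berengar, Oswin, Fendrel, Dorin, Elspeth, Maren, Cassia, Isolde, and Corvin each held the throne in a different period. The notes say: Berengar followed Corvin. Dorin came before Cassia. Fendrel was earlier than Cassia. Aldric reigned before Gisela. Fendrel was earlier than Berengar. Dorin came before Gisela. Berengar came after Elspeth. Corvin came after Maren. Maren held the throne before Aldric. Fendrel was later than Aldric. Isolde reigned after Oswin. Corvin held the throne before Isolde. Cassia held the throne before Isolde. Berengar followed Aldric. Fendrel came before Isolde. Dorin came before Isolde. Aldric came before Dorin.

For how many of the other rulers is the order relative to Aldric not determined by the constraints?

Forced before Aldric: Maren; forced after Aldric: Berengar, Cassia, Dorin, Fendrel, Gisela, and Isolde.
That leaves Corvin, Elspeth, and Oswin with no forced order relative to Aldric — 3.

3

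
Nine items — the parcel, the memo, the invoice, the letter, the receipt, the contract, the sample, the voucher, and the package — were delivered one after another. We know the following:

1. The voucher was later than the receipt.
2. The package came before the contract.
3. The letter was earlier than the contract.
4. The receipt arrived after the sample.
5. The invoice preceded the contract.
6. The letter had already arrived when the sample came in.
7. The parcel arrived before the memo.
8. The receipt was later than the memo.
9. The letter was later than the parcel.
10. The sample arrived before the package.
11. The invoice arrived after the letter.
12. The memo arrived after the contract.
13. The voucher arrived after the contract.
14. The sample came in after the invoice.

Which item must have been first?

the parcel

The parcel has a chain of constraints placing it before every other item, so the parcel must be first.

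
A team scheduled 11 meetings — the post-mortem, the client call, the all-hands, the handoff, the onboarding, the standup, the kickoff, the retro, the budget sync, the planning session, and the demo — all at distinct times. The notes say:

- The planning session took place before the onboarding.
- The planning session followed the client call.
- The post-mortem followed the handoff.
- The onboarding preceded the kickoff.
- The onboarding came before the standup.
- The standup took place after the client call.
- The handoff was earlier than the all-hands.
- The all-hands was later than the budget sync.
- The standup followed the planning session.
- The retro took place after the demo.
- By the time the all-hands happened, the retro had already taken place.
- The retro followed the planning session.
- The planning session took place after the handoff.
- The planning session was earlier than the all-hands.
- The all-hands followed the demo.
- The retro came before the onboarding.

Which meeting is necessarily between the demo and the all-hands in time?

the retro

Tracing the constraints gives the demo → the retro → the all-hands, so the retro sits after the demo and before the all-hands.
No other meeting is forced both after the demo and before the all-hands.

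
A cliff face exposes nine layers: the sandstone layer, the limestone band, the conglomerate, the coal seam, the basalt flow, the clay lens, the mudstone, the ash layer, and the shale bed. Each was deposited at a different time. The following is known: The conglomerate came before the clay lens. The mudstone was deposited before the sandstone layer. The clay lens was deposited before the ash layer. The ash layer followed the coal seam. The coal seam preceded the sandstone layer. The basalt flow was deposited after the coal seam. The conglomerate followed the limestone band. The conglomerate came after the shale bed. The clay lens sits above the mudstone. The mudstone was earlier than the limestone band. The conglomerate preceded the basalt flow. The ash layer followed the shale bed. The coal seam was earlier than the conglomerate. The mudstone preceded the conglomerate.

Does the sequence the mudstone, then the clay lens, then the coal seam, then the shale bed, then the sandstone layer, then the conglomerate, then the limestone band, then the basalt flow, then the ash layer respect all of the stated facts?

no

The constraints require the limestone band before the conglomerate, but in the proposed sequence the conglomerate appears ahead of the limestone band. That one violation is enough.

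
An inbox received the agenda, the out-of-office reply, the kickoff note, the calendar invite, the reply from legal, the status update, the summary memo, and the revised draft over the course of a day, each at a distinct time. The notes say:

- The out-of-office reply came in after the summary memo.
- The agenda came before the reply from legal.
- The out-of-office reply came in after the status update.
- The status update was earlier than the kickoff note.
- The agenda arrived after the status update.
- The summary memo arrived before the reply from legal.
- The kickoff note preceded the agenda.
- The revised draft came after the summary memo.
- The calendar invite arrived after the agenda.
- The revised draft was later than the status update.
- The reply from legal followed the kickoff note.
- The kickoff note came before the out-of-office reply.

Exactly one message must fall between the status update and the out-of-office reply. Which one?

Tracing the constraints gives the status update → the kickoff note → the out-of-office reply, so the kickoff note sits after the status update and before the out-of-office reply.
No other message is forced both after the status update and before the out-of-office reply.

the kickoff note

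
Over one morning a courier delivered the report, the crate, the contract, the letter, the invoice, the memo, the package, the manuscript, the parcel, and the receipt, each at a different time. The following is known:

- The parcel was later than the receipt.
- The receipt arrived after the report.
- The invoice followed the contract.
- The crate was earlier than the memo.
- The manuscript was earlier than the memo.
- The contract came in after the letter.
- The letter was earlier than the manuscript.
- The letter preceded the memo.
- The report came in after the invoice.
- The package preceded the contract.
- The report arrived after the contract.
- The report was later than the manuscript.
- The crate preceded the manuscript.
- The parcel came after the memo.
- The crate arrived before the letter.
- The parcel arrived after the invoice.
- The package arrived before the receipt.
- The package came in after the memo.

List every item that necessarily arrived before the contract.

Directly stated before the contract: the letter and the package.
The crate reaches the contract via the crate → the letter → the contract.
The manuscript reaches the contract via the manuscript → the memo → the package → the contract.
The memo reaches the contract via the memo → the package → the contract.
No chain forces the report (or any of the others) ahead of the contract.

the crate, the letter, the manuscript, the memo, the package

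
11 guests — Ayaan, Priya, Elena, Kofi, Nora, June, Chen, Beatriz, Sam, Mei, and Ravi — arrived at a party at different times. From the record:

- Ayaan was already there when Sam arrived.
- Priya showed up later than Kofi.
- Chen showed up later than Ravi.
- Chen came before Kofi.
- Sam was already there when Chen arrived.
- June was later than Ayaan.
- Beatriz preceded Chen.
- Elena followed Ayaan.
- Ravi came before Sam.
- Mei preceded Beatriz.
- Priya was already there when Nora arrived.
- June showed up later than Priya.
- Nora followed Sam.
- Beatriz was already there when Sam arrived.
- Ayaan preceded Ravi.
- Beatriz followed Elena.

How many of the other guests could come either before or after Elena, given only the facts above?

Forced before Elena: Ayaan; forced after Elena: Beatriz, Chen, June, Kofi, Nora, Priya, and Sam.
That leaves Mei and Ravi with no forced order relative to Elena — 2.

2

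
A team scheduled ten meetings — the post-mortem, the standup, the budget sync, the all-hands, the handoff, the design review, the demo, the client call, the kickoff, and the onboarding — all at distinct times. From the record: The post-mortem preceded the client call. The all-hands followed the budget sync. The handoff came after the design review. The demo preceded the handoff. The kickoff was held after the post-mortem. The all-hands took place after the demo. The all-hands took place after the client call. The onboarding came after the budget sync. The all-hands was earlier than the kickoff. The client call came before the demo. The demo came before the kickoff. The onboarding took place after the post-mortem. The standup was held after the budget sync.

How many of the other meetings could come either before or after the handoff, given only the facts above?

5

Forced before the handoff: the client call, the demo, the design review, and the post-mortem.
That leaves the all-hands, the budget sync, the kickoff, the onboarding, and the standup with no forced order relative to the handoff — 5.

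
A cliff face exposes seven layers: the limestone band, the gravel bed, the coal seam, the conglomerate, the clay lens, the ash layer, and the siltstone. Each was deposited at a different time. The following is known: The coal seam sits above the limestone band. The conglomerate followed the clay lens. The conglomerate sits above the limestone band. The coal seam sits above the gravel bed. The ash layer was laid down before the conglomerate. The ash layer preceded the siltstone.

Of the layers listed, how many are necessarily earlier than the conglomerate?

3

Directly stated before the conglomerate: the ash layer, the clay lens, and the limestone band.
That's the ash layer, the clay lens, and the limestone band — 3 in all.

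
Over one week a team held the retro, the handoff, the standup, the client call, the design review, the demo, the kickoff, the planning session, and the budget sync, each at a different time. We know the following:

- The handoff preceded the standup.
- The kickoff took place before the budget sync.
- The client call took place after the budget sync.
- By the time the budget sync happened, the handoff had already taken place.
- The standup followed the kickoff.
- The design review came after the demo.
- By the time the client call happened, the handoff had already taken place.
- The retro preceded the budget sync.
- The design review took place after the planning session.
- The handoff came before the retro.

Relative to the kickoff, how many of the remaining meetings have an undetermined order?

5

Forced after the kickoff: the budget sync, the client call, and the standup.
That leaves the demo, the design review, the handoff, the planning session, and the retro with no forced order relative to the kickoff — 5.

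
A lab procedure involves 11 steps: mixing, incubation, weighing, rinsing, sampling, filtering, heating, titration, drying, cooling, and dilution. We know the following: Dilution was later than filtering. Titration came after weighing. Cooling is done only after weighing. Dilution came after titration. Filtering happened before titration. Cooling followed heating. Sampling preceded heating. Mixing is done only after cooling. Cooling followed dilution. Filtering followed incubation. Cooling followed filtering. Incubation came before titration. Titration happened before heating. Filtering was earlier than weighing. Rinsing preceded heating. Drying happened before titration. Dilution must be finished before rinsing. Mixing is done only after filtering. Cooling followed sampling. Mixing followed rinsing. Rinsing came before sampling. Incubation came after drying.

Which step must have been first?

Drying has a chain of constraints placing it before every other step, so drying must be first.

drying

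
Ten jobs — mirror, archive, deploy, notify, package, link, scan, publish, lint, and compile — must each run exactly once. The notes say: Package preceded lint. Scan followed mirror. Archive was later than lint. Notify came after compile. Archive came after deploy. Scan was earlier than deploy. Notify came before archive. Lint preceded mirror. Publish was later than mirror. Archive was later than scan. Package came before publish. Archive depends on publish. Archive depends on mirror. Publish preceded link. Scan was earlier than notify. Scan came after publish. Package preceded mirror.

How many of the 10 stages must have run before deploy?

Directly stated before deploy: scan.
Lint reaches deploy via lint → mirror → scan → deploy.
Mirror reaches deploy via mirror → scan → deploy.
Package reaches deploy via package → mirror → scan → deploy.
Likewise publish reaches deploy by chaining the stated constraints.
No chain forces compile (or any of the others) ahead of deploy.
That's lint, mirror, package, publish, and scan — 5 in all.

5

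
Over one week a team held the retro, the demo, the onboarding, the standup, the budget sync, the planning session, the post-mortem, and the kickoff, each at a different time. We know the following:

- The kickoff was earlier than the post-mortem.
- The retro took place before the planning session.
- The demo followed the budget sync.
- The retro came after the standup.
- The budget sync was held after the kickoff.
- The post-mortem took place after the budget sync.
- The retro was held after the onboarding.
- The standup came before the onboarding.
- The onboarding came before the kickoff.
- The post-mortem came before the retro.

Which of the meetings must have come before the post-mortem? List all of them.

the budget sync, the kickoff, the onboarding, the standup

Directly stated before the post-mortem: the budget sync and the kickoff.
The onboarding reaches the post-mortem via the onboarding → the kickoff → the post-mortem.
The standup reaches the post-mortem via the standup → the onboarding → the kickoff → the post-mortem.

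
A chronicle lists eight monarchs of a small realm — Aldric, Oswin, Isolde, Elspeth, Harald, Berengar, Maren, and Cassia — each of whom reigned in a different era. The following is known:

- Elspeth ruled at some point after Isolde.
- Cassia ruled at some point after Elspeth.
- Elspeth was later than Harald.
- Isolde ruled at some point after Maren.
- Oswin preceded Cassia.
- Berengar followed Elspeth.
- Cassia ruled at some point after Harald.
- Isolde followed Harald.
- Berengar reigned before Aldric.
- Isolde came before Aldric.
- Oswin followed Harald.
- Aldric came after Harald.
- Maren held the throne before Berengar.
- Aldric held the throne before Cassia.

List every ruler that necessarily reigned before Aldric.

Berengar, Elspeth, Harald, Isolde, Maren

Directly stated before Aldric: Berengar, Harald, and Isolde.
Elspeth reaches Aldric via Elspeth → Berengar → Aldric.
Maren reaches Aldric via Maren → Isolde → Aldric.
No chain forces Cassia (or any of the others) ahead of Aldric.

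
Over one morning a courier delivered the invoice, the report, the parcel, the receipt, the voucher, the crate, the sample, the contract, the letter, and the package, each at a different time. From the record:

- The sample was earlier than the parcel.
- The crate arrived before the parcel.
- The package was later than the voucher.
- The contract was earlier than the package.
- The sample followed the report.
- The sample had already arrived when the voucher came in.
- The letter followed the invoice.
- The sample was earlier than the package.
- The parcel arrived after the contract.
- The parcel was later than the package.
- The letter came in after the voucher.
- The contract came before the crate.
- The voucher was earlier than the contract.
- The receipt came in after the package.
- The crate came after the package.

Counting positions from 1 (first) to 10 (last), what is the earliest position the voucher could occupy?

The report and the sample must both come before the voucher — 2 forced predecessors.
Nothing else is forced ahead of the voucher, so its earliest slot is position 2 + 1 = 3.

3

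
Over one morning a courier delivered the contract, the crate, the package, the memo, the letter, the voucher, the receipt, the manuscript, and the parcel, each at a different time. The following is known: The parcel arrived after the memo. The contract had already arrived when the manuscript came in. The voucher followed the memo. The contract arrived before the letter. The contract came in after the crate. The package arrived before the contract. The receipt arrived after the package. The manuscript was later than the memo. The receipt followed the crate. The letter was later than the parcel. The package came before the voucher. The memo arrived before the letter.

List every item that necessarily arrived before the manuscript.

the contract, the crate, the memo, the package

Directly stated before the manuscript: the contract and the memo.
The crate reaches the manuscript via the crate → the contract → the manuscript.
The package reaches the manuscript via the package → the contract → the manuscript.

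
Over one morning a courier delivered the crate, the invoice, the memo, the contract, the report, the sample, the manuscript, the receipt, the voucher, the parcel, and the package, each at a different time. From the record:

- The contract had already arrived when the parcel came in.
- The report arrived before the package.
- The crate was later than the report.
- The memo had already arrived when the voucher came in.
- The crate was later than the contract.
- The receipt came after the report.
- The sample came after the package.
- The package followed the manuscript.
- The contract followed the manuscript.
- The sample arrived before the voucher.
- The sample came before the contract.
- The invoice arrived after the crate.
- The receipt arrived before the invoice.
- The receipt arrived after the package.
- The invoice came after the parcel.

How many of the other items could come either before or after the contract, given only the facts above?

Forced before the contract: the manuscript, the package, the report, and the sample; forced after the contract: the crate, the invoice, and the parcel.
That leaves the memo, the receipt, and the voucher with no forced order relative to the contract — 3.

3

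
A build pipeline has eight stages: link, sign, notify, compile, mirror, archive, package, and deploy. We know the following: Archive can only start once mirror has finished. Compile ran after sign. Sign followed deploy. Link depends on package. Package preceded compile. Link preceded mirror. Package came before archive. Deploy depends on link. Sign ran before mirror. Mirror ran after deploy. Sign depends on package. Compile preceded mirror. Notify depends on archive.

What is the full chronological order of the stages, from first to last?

package, link, deploy, sign, compile, mirror, archive, notify

The constraints fix every adjacent pair, so only one ordering works:
package → link → deploy → sign → compile → mirror → archive → notify.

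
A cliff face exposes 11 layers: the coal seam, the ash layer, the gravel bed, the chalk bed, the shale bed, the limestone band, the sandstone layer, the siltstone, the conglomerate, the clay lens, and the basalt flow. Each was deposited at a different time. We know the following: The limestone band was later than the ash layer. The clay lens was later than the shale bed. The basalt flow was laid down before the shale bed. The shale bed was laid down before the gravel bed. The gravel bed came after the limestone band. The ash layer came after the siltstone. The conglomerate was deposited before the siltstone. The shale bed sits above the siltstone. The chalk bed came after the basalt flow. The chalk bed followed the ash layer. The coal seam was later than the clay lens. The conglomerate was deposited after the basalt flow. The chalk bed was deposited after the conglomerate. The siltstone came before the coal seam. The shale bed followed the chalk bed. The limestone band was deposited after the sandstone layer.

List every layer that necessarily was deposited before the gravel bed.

Directly stated before the gravel bed: the limestone band and the shale bed.
The ash layer reaches the gravel bed via the ash layer → the limestone band → the gravel bed.
The basalt flow reaches the gravel bed via the basalt flow → the shale bed → the gravel bed.
The chalk bed reaches the gravel bed via the chalk bed → the shale bed → the gravel bed.
Likewise the conglomerate, the sandstone layer, and the siltstone each reach the gravel bed by chaining the stated constraints.
No chain forces the coal seam (or any of the others) ahead of the gravel bed.

the ash layer, the basalt flow, the chalk bed, the conglomerate, the limestone band, the sandstone layer, the shale bed, the siltstone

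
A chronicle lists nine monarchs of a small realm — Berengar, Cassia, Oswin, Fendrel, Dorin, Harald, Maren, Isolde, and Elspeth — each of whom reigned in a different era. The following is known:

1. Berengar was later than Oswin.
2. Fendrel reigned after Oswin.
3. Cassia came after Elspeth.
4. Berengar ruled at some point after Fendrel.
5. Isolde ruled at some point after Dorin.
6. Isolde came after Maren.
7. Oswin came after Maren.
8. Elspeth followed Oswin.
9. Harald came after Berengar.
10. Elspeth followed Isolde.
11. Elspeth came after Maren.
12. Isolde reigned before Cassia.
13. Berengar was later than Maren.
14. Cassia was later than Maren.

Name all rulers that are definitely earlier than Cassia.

Directly stated before Cassia: Elspeth, Isolde, and Maren.
Dorin reaches Cassia via Dorin → Isolde → Cassia.
Oswin reaches Cassia via Oswin → Elspeth → Cassia.

Dorin, Elspeth, Isolde, Maren, Oswin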